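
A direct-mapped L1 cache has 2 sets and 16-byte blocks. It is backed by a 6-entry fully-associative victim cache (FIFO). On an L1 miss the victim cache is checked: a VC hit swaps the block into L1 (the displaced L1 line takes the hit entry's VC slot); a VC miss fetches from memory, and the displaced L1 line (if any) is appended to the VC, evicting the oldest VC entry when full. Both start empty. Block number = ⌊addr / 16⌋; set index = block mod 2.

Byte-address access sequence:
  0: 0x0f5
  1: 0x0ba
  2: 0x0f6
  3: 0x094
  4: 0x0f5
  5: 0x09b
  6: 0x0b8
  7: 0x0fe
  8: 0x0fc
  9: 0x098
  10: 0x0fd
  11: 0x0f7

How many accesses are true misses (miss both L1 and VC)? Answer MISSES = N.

MISSES = 3

#0 0xf5→b15/s1 MISS; vc=[]
#1 0xba→b11/s1 MISS; vc=[15]
#2 0xf6→b15/s1 VC-HIT; vc=[11]
#3 0x94→b9/s1 MISS; vc=[11,15]
#4 0xf5→b15/s1 VC-HIT; vc=[11,9]
#5 0x9b→b9/s1 VC-HIT; vc=[11,15]
#6 0xb8→b11/s1 VC-HIT; vc=[9,15]
#7 0xfe→b15/s1 VC-HIT; vc=[9,11]
#8 0xfc→b15/s1 L1-HIT; vc=[9,11]
#9 0x98→b9/s1 VC-HIT; vc=[15,11]
#10 0xfd→b15/s1 VC-HIT; vc=[9,11]
#11 0xf7→b15/s1 L1-HIT; vc=[9,11]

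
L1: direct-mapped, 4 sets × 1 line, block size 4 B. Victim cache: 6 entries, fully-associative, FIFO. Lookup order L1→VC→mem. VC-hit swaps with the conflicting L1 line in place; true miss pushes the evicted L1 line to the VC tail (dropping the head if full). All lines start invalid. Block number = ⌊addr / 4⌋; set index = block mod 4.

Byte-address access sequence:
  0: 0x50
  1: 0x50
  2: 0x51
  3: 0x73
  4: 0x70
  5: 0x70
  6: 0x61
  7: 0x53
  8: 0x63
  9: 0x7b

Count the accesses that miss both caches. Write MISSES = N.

MISSES = 4

  [0] addr=0x50 blk=20 s=0: MISS | VC []
  [1] addr=0x50 blk=20 s=0: L1-HIT | VC []
  [2] addr=0x51 blk=20 s=0: L1-HIT | VC []
  [3] addr=0x73 blk=28 s=0: MISS | VC [20]
  [4] addr=0x70 blk=28 s=0: L1-HIT | VC [20]
  [5] addr=0x70 blk=28 s=0: L1-HIT | VC [20]
  [6] addr=0x61 blk=24 s=0: MISS | VC [20, 28]
  [7] addr=0x53 blk=20 s=0: VC-HIT | VC [24, 28]
  [8] addr=0x63 blk=24 s=0: VC-HIT | VC [20, 28]
  [9] addr=0x7b blk=30 s=2: MISS | VC [20, 28]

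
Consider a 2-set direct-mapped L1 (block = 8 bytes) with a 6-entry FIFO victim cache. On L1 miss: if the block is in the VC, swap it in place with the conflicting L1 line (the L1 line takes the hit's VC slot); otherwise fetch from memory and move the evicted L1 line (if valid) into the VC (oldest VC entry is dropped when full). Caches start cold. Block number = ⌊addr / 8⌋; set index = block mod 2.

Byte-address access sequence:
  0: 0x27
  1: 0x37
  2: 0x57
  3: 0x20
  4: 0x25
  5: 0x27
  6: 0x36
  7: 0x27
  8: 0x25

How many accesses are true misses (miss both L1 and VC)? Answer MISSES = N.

0: 0x27 (blk 4, set 0) → MISS  vc=[]
1: 0x37 (blk 6, set 0) → MISS  vc=[4]
2: 0x57 (blk 10, set 0) → MISS  vc=[4, 6]
3: 0x20 (blk 4, set 0) → VC-HIT  vc=[10, 6]
4: 0x25 (blk 4, set 0) → L1-HIT  vc=[10, 6]
5: 0x27 (blk 4, set 0) → L1-HIT  vc=[10, 6]
6: 0x36 (blk 6, set 0) → VC-HIT  vc=[10, 4]
7: 0x27 (blk 4, set 0) → VC-HIT  vc=[10, 6]
8: 0x25 (blk 4, set 0) → L1-HIT  vc=[10, 6]

MISSES = 3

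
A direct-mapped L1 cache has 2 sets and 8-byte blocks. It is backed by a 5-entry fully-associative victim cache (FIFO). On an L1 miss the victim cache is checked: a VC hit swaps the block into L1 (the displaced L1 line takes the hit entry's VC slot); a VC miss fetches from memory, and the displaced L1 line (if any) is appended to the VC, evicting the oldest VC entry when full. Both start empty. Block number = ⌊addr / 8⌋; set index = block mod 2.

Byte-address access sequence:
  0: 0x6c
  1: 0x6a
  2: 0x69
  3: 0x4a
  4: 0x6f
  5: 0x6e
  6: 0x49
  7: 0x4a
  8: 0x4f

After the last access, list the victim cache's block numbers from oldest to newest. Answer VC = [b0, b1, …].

VC = [13]

  [0] addr=0x6c blk=13 s=1: MISS | VC []
  [1] addr=0x6a blk=13 s=1: L1-HIT | VC []
  [2] addr=0x69 blk=13 s=1: L1-HIT | VC []
  [3] addr=0x4a blk=9 s=1: MISS | VC [13]
  [4] addr=0x6f blk=13 s=1: VC-HIT | VC [9]
  [5] addr=0x6e blk=13 s=1: L1-HIT | VC [9]
  [6] addr=0x49 blk=9 s=1: VC-HIT | VC [13]
  [7] addr=0x4a blk=9 s=1: L1-HIT | VC [13]
  [8] addr=0x4f blk=9 s=1: L1-HIT | VC [13]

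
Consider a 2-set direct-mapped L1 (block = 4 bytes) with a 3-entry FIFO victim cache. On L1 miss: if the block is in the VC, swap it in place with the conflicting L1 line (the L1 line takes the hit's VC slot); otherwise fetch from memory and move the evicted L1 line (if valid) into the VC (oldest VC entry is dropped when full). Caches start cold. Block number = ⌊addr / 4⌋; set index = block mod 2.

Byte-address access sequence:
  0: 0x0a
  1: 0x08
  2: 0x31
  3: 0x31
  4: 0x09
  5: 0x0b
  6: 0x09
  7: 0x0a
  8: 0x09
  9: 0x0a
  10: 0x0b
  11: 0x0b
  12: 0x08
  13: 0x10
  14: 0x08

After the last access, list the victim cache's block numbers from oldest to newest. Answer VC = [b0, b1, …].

  [0] addr=0xa blk=2 s=0: MISS | VC []
  [1] addr=0x8 blk=2 s=0: L1-HIT | VC []
  [2] addr=0x31 blk=12 s=0: MISS | VC [2]
  [3] addr=0x31 blk=12 s=0: L1-HIT | VC [2]
  [4] addr=0x9 blk=2 s=0: VC-HIT | VC [12]
  [5] addr=0xb blk=2 s=0: L1-HIT | VC [12]
  [6] addr=0x9 blk=2 s=0: L1-HIT | VC [12]
  [7] addr=0xa blk=2 s=0: L1-HIT | VC [12]
  [8] addr=0x9 blk=2 s=0: L1-HIT | VC [12]
  [9] addr=0xa blk=2 s=0: L1-HIT | VC [12]
  [10] addr=0xb blk=2 s=0: L1-HIT | VC [12]
  [11] addr=0xb blk=2 s=0: L1-HIT | VC [12]
  [12] addr=0x8 blk=2 s=0: L1-HIT | VC [12]
  [13] addr=0x10 blk=4 s=0: MISS | VC [12, 2]
  [14] addr=0x8 blk=2 s=0: VC-HIT | VC [12, 4]

VC = [12, 4]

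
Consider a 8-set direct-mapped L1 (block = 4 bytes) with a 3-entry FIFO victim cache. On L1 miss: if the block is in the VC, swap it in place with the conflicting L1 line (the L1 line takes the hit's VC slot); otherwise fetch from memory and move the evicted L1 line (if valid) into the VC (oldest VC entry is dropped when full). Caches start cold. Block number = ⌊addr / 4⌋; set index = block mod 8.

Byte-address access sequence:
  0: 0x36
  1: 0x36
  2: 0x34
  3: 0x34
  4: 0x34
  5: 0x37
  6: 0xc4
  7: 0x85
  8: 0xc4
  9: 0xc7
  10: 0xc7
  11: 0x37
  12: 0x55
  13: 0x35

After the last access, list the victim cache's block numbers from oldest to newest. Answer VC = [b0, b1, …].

VC = [33, 21]

#0 0x36→b13/s5 MISS; vc=[]
#1 0x36→b13/s5 L1-HIT; vc=[]
#2 0x34→b13/s5 L1-HIT; vc=[]
#3 0x34→b13/s5 L1-HIT; vc=[]
#4 0x34→b13/s5 L1-HIT; vc=[]
#5 0x37→b13/s5 L1-HIT; vc=[]
#6 0xc4→b49/s1 MISS; vc=[]
#7 0x85→b33/s1 MISS; vc=[49]
#8 0xc4→b49/s1 VC-HIT; vc=[33]
#9 0xc7→b49/s1 L1-HIT; vc=[33]
#10 0xc7→b49/s1 L1-HIT; vc=[33]
#11 0x37→b13/s5 L1-HIT; vc=[33]
#12 0x55→b21/s5 MISS; vc=[33,13]
#13 0x35→b13/s5 VC-HIT; vc=[33,21]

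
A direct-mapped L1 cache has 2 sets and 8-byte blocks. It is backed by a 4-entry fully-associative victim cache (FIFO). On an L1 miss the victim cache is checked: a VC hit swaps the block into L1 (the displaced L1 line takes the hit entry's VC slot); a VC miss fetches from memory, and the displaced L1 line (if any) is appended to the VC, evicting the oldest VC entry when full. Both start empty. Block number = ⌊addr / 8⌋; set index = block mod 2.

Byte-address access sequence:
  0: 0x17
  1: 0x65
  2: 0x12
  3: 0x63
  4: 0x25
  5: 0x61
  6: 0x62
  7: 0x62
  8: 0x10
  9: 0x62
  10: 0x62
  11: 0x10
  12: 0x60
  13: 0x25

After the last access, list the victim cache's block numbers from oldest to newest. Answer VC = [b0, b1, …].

#0 0x17→b2/s0 MISS; vc=[]
#1 0x65→b12/s0 MISS; vc=[2]
#2 0x12→b2/s0 VC-HIT; vc=[12]
#3 0x63→b12/s0 VC-HIT; vc=[2]
#4 0x25→b4/s0 MISS; vc=[2,12]
#5 0x61→b12/s0 VC-HIT; vc=[2,4]
#6 0x62→b12/s0 L1-HIT; vc=[2,4]
#7 0x62→b12/s0 L1-HIT; vc=[2,4]
#8 0x10→b2/s0 VC-HIT; vc=[12,4]
#9 0x62→b12/s0 VC-HIT; vc=[2,4]
#10 0x62→b12/s0 L1-HIT; vc=[2,4]
#11 0x10→b2/s0 VC-HIT; vc=[12,4]
#12 0x60→b12/s0 VC-HIT; vc=[2,4]
#13 0x25→b4/s0 VC-HIT; vc=[2,12]

VC = [2, 12]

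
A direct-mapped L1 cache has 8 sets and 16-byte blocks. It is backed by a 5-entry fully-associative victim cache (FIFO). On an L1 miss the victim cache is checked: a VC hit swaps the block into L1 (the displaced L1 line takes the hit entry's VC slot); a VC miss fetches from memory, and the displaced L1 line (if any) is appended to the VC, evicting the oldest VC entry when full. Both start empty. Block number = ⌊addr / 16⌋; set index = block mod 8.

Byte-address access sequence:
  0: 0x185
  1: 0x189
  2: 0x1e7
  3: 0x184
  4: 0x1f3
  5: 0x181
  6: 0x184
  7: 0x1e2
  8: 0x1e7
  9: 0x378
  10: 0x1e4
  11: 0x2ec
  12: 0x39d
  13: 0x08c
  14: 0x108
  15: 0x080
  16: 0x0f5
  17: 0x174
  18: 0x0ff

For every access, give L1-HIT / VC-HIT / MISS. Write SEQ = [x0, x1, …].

SEQ = [MISS, L1-HIT, MISS, L1-HIT, MISS, L1-HIT, L1-HIT, L1-HIT, L1-HIT, MISS, L1-HIT, MISS, MISS, MISS, MISS, VC-HIT, MISS, MISS, VC-HIT]

  [0] addr=0x185 blk=24 s=0: MISS | VC []
  [1] addr=0x189 blk=24 s=0: L1-HIT | VC []
  [2] addr=0x1e7 blk=30 s=6: MISS | VC []
  [3] addr=0x184 blk=24 s=0: L1-HIT | VC []
  [4] addr=0x1f3 blk=31 s=7: MISS | VC []
  [5] addr=0x181 blk=24 s=0: L1-HIT | VC []
  [6] addr=0x184 blk=24 s=0: L1-HIT | VC []
  [7] addr=0x1e2 blk=30 s=6: L1-HIT | VC []
  [8] addr=0x1e7 blk=30 s=6: L1-HIT | VC []
  [9] addr=0x378 blk=55 s=7: MISS | VC [31]
  [10] addr=0x1e4 blk=30 s=6: L1-HIT | VC [31]
  [11] addr=0x2ec blk=46 s=6: MISS | VC [31, 30]
  [12] addr=0x39d blk=57 s=1: MISS | VC [31, 30]
  [13] addr=0x8c blk=8 s=0: MISS | VC [31, 30, 24]
  [14] addr=0x108 blk=16 s=0: MISS | VC [31, 30, 24, 8]
  [15] addr=0x80 blk=8 s=0: VC-HIT | VC [31, 30, 24, 16]
  [16] addr=0xf5 blk=15 s=7: MISS | VC [31, 30, 24, 16, 55]
  [17] addr=0x174 blk=23 s=7: MISS | VC [30, 24, 16, 55, 15]
  [18] addr=0xff blk=15 s=7: VC-HIT | VC [30, 24, 16, 55, 23]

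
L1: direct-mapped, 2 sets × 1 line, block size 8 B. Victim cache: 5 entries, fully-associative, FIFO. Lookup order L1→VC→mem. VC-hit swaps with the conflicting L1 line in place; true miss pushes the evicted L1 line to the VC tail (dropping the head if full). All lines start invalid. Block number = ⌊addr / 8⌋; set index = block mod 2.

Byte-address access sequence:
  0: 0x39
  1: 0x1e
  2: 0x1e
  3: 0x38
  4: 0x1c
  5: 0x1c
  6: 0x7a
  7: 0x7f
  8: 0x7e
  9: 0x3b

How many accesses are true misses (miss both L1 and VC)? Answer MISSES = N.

  [0] addr=0x39 blk=7 s=1: MISS | VC []
  [1] addr=0x1e blk=3 s=1: MISS | VC [7]
  [2] addr=0x1e blk=3 s=1: L1-HIT | VC [7]
  [3] addr=0x38 blk=7 s=1: VC-HIT | VC [3]
  [4] addr=0x1c blk=3 s=1: VC-HIT | VC [7]
  [5] addr=0x1c blk=3 s=1: L1-HIT | VC [7]
  [6] addr=0x7a blk=15 s=1: MISS | VC [7, 3]
  [7] addr=0x7f blk=15 s=1: L1-HIT | VC [7, 3]
  [8] addr=0x7e blk=15 s=1: L1-HIT | VC [7, 3]
  [9] addr=0x3b blk=7 s=1: VC-HIT | VC [15, 3]

MISSES = 3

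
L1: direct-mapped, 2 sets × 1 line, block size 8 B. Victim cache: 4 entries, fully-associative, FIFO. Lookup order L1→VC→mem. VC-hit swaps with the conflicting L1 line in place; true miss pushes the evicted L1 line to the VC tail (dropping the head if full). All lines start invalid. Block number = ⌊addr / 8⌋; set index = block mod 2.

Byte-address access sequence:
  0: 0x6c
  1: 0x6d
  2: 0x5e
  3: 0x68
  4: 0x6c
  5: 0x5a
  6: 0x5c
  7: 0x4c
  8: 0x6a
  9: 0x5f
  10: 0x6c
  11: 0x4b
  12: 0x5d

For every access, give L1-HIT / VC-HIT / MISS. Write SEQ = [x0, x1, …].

SEQ = [MISS, L1-HIT, MISS, VC-HIT, L1-HIT, VC-HIT, L1-HIT, MISS, VC-HIT, VC-HIT, VC-HIT, VC-HIT, VC-HIT]

0: 0x6c (blk 13, set 1) → MISS  vc=[]
1: 0x6d (blk 13, set 1) → L1-HIT  vc=[]
2: 0x5e (blk 11, set 1) → MISS  vc=[13]
3: 0x68 (blk 13, set 1) → VC-HIT  vc=[11]
4: 0x6c (blk 13, set 1) → L1-HIT  vc=[11]
5: 0x5a (blk 11, set 1) → VC-HIT  vc=[13]
6: 0x5c (blk 11, set 1) → L1-HIT  vc=[13]
7: 0x4c (blk 9, set 1) → MISS  vc=[13, 11]
8: 0x6a (blk 13, set 1) → VC-HIT  vc=[9, 11]
9: 0x5f (blk 11, set 1) → VC-HIT  vc=[9, 13]
10: 0x6c (blk 13, set 1) → VC-HIT  vc=[9, 11]
11: 0x4b (blk 9, set 1) → VC-HIT  vc=[13, 11]
12: 0x5d (blk 11, set 1) → VC-HIT  vc=[13, 9]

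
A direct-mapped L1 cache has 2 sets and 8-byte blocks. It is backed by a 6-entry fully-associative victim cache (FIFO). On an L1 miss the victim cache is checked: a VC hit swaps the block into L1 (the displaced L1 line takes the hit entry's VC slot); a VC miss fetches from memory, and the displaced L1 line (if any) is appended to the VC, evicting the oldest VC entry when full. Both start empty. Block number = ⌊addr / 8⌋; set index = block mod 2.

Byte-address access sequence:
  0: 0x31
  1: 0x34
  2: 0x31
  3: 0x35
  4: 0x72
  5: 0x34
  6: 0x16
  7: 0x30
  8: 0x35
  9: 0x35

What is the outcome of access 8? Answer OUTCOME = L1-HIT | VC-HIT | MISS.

#0 0x31→b6/s0 MISS; vc=[]
#1 0x34→b6/s0 L1-HIT; vc=[]
#2 0x31→b6/s0 L1-HIT; vc=[]
#3 0x35→b6/s0 L1-HIT; vc=[]
#4 0x72→b14/s0 MISS; vc=[6]
#5 0x34→b6/s0 VC-HIT; vc=[14]
#6 0x16→b2/s0 MISS; vc=[14,6]
#7 0x30→b6/s0 VC-HIT; vc=[14,2]
#8 0x35→b6/s0 L1-HIT; vc=[14,2]
#9 0x35→b6/s0 L1-HIT; vc=[14,2]

OUTCOME = L1-HIT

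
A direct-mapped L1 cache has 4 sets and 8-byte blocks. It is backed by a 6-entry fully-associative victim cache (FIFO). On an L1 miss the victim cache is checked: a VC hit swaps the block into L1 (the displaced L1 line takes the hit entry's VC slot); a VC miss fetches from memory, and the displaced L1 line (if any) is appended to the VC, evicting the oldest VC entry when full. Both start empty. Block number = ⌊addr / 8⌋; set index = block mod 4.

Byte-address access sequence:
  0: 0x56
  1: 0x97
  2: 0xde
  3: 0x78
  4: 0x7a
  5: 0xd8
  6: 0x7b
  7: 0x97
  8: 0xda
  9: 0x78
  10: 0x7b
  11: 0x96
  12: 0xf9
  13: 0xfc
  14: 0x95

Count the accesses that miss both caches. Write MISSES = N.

  [0] addr=0x56 blk=10 s=2: MISS | VC []
  [1] addr=0x97 blk=18 s=2: MISS | VC [10]
  [2] addr=0xde blk=27 s=3: MISS | VC [10]
  [3] addr=0x78 blk=15 s=3: MISS | VC [10, 27]
  [4] addr=0x7a blk=15 s=3: L1-HIT | VC [10, 27]
  [5] addr=0xd8 blk=27 s=3: VC-HIT | VC [10, 15]
  [6] addr=0x7b blk=15 s=3: VC-HIT | VC [10, 27]
  [7] addr=0x97 blk=18 s=2: L1-HIT | VC [10, 27]
  [8] addr=0xda blk=27 s=3: VC-HIT | VC [10, 15]
  [9] addr=0x78 blk=15 s=3: VC-HIT | VC [10, 27]
  [10] addr=0x7b blk=15 s=3: L1-HIT | VC [10, 27]
  [11] addr=0x96 blk=18 s=2: L1-HIT | VC [10, 27]
  [12] addr=0xf9 blk=31 s=3: MISS | VC [10, 27, 15]
  [13] addr=0xfc blk=31 s=3: L1-HIT | VC [10, 27, 15]
  [14] addr=0x95 blk=18 s=2: L1-HIT | VC [10, 27, 15]

MISSES = 5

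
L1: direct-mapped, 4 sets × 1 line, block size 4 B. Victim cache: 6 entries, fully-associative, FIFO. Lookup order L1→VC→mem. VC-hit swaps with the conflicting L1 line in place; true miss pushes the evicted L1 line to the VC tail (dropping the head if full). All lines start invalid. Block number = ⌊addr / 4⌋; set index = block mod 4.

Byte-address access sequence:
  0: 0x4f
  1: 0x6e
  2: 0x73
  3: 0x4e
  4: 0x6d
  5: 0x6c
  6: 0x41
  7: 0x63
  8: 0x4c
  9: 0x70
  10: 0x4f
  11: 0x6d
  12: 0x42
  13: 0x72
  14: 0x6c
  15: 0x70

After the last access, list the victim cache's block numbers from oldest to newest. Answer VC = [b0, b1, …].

0: 0x4f (blk 19, set 3) → MISS  vc=[]
1: 0x6e (blk 27, set 3) → MISS  vc=[19]
2: 0x73 (blk 28, set 0) → MISS  vc=[19]
3: 0x4e (blk 19, set 3) → VC-HIT  vc=[27]
4: 0x6d (blk 27, set 3) → VC-HIT  vc=[19]
5: 0x6c (blk 27, set 3) → L1-HIT  vc=[19]
6: 0x41 (blk 16, set 0) → MISS  vc=[19, 28]
7: 0x63 (blk 24, set 0) → MISS  vc=[19, 28, 16]
8: 0x4c (blk 19, set 3) → VC-HIT  vc=[27, 28, 16]
9: 0x70 (blk 28, set 0) → VC-HIT  vc=[27, 24, 16]
10: 0x4f (blk 19, set 3) → L1-HIT  vc=[27, 24, 16]
11: 0x6d (blk 27, set 3) → VC-HIT  vc=[19, 24, 16]
12: 0x42 (blk 16, set 0) → VC-HIT  vc=[19, 24, 28]
13: 0x72 (blk 28, set 0) → VC-HIT  vc=[19, 24, 16]
14: 0x6c (blk 27, set 3) → L1-HIT  vc=[19, 24, 16]
15: 0x70 (blk 28, set 0) → L1-HIT  vc=[19, 24, 16]

VC = [19, 24, 16]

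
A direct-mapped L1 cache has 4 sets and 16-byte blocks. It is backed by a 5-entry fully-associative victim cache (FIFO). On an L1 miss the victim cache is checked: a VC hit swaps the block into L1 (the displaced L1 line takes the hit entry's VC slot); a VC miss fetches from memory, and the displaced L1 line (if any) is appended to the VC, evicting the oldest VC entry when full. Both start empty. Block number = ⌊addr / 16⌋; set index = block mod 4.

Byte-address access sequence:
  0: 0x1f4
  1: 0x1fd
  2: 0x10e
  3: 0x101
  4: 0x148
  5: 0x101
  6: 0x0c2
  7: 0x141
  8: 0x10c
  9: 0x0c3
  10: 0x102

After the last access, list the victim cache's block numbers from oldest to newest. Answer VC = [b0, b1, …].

VC = [12, 20]

0: 0x1f4 (blk 31, set 3) → MISS  vc=[]
1: 0x1fd (blk 31, set 3) → L1-HIT  vc=[]
2: 0x10e (blk 16, set 0) → MISS  vc=[]
3: 0x101 (blk 16, set 0) → L1-HIT  vc=[]
4: 0x148 (blk 20, set 0) → MISS  vc=[16]
5: 0x101 (blk 16, set 0) → VC-HIT  vc=[20]
6: 0xc2 (blk 12, set 0) → MISS  vc=[20, 16]
7: 0x141 (blk 20, set 0) → VC-HIT  vc=[12, 16]
8: 0x10c (blk 16, set 0) → VC-HIT  vc=[12, 20]
9: 0xc3 (blk 12, set 0) → VC-HIT  vc=[16, 20]
10: 0x102 (blk 16, set 0) → VC-HIT  vc=[12, 20]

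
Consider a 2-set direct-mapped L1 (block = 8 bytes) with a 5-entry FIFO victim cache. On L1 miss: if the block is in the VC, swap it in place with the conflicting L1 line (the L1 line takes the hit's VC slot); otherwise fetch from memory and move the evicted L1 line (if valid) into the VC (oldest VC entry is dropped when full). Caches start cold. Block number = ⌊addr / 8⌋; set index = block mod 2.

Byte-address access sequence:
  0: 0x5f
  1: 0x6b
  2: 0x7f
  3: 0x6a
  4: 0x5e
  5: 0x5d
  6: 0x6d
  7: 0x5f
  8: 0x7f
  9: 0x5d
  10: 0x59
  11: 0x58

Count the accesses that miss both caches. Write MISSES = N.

0: 0x5f (blk 11, set 1) → MISS  vc=[]
1: 0x6b (blk 13, set 1) → MISS  vc=[11]
2: 0x7f (blk 15, set 1) → MISS  vc=[11, 13]
3: 0x6a (blk 13, set 1) → VC-HIT  vc=[11, 15]
4: 0x5e (blk 11, set 1) → VC-HIT  vc=[13, 15]
5: 0x5d (blk 11, set 1) → L1-HIT  vc=[13, 15]
6: 0x6d (blk 13, set 1) → VC-HIT  vc=[11, 15]
7: 0x5f (blk 11, set 1) → VC-HIT  vc=[13, 15]
8: 0x7f (blk 15, set 1) → VC-HIT  vc=[13, 11]
9: 0x5d (blk 11, set 1) → VC-HIT  vc=[13, 15]
10: 0x59 (blk 11, set 1) → L1-HIT  vc=[13, 15]
11: 0x58 (blk 11, set 1) → L1-HIT  vc=[13, 15]

MISSES = 3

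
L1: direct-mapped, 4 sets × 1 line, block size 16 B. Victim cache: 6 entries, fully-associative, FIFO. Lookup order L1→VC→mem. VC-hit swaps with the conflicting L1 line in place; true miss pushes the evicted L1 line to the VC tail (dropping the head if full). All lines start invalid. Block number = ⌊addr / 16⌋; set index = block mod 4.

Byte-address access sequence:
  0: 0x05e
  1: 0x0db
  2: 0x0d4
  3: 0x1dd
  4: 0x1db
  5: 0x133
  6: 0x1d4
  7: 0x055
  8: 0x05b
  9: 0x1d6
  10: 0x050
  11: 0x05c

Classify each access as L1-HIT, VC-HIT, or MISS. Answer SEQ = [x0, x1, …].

  [0] addr=0x5e blk=5 s=1: MISS | VC []
  [1] addr=0xdb blk=13 s=1: MISS | VC [5]
  [2] addr=0xd4 blk=13 s=1: L1-HIT | VC [5]
  [3] addr=0x1dd blk=29 s=1: MISS | VC [5, 13]
  [4] addr=0x1db blk=29 s=1: L1-HIT | VC [5, 13]
  [5] addr=0x133 blk=19 s=3: MISS | VC [5, 13]
  [6] addr=0x1d4 blk=29 s=1: L1-HIT | VC [5, 13]
  [7] addr=0x55 blk=5 s=1: VC-HIT | VC [29, 13]
  [8] addr=0x5b blk=5 s=1: L1-HIT | VC [29, 13]
  [9] addr=0x1d6 blk=29 s=1: VC-HIT | VC [5, 13]
  [10] addr=0x50 blk=5 s=1: VC-HIT | VC [29, 13]
  [11] addr=0x5c blk=5 s=1: L1-HIT | VC [29, 13]

SEQ = [MISS, MISS, L1-HIT, MISS, L1-HIT, MISS, L1-HIT, VC-HIT, L1-HIT, VC-HIT, VC-HIT, L1-HIT]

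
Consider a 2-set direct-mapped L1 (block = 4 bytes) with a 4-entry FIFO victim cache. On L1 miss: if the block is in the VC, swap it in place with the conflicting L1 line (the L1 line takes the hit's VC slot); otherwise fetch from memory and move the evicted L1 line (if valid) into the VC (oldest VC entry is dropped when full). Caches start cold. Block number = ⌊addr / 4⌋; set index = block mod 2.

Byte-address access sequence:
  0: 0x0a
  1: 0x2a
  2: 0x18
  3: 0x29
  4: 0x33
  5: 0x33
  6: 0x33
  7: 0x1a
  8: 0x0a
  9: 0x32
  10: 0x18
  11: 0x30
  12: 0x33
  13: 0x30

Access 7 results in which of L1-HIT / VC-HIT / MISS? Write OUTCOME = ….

OUTCOME = VC-HIT

0: 0xa (blk 2, set 0) → MISS  vc=[]
1: 0x2a (blk 10, set 0) → MISS  vc=[2]
2: 0x18 (blk 6, set 0) → MISS  vc=[2, 10]
3: 0x29 (blk 10, set 0) → VC-HIT  vc=[2, 6]
4: 0x33 (blk 12, set 0) → MISS  vc=[2, 6, 10]
5: 0x33 (blk 12, set 0) → L1-HIT  vc=[2, 6, 10]
6: 0x33 (blk 12, set 0) → L1-HIT  vc=[2, 6, 10]
7: 0x1a (blk 6, set 0) → VC-HIT  vc=[2, 12, 10]
8: 0xa (blk 2, set 0) → VC-HIT  vc=[6, 12, 10]
9: 0x32 (blk 12, set 0) → VC-HIT  vc=[6, 2, 10]
10: 0x18 (blk 6, set 0) → VC-HIT  vc=[12, 2, 10]
11: 0x30 (blk 12, set 0) → VC-HIT  vc=[6, 2, 10]
12: 0x33 (blk 12, set 0) → L1-HIT  vc=[6, 2, 10]
13: 0x30 (blk 12, set 0) → L1-HIT  vc=[6, 2, 10]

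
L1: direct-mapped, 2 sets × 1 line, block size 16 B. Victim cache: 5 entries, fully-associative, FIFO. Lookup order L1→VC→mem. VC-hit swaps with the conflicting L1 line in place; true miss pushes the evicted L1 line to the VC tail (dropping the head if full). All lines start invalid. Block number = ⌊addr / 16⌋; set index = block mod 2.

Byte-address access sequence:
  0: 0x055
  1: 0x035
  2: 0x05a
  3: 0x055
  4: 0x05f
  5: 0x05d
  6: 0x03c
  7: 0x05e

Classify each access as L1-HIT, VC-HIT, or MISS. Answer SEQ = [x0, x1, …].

0: 0x55 (blk 5, set 1) → MISS  vc=[]
1: 0x35 (blk 3, set 1) → MISS  vc=[5]
2: 0x5a (blk 5, set 1) → VC-HIT  vc=[3]
3: 0x55 (blk 5, set 1) → L1-HIT  vc=[3]
4: 0x5f (blk 5, set 1) → L1-HIT  vc=[3]
5: 0x5d (blk 5, set 1) → L1-HIT  vc=[3]
6: 0x3c (blk 3, set 1) → VC-HIT  vc=[5]
7: 0x5e (blk 5, set 1) → VC-HIT  vc=[3]

SEQ = [MISS, MISS, VC-HIT, L1-HIT, L1-HIT, L1-HIT, VC-HIT, VC-HIT]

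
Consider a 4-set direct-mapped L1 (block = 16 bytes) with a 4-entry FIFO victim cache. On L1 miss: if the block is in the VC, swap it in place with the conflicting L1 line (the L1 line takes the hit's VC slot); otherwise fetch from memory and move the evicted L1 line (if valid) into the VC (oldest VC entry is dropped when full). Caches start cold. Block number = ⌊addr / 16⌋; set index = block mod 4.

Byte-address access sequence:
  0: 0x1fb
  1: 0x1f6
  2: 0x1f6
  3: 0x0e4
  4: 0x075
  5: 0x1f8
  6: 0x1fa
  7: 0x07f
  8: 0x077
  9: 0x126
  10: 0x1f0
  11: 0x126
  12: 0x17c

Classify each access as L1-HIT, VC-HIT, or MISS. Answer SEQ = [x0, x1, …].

SEQ = [MISS, L1-HIT, L1-HIT, MISS, MISS, VC-HIT, L1-HIT, VC-HIT, L1-HIT, MISS, VC-HIT, L1-HIT, MISS]

0: 0x1fb (blk 31, set 3) → MISS  vc=[]
1: 0x1f6 (blk 31, set 3) → L1-HIT  vc=[]
2: 0x1f6 (blk 31, set 3) → L1-HIT  vc=[]
3: 0xe4 (blk 14, set 2) → MISS  vc=[]
4: 0x75 (blk 7, set 3) → MISS  vc=[31]
5: 0x1f8 (blk 31, set 3) → VC-HIT  vc=[7]
6: 0x1fa (blk 31, set 3) → L1-HIT  vc=[7]
7: 0x7f (blk 7, set 3) → VC-HIT  vc=[31]
8: 0x77 (blk 7, set 3) → L1-HIT  vc=[31]
9: 0x126 (blk 18, set 2) → MISS  vc=[31, 14]
10: 0x1f0 (blk 31, set 3) → VC-HIT  vc=[7, 14]
11: 0x126 (blk 18, set 2) → L1-HIT  vc=[7, 14]
12: 0x17c (blk 23, set 3) → MISS  vc=[7, 14, 31]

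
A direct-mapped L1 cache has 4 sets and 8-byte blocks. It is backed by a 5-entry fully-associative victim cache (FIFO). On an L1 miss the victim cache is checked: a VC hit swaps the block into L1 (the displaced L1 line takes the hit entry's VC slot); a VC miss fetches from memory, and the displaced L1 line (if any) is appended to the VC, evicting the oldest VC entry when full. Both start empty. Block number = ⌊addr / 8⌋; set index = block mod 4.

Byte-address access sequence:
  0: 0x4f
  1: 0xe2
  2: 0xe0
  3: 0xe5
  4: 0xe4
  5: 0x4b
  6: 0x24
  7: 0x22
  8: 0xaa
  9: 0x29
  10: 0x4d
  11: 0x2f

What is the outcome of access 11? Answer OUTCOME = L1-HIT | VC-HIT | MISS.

  [0] addr=0x4f blk=9 s=1: MISS | VC []
  [1] addr=0xe2 blk=28 s=0: MISS | VC []
  [2] addr=0xe0 blk=28 s=0: L1-HIT | VC []
  [3] addr=0xe5 blk=28 s=0: L1-HIT | VC []
  [4] addr=0xe4 blk=28 s=0: L1-HIT | VC []
  [5] addr=0x4b blk=9 s=1: L1-HIT | VC []
  [6] addr=0x24 blk=4 s=0: MISS | VC [28]
  [7] addr=0x22 blk=4 s=0: L1-HIT | VC [28]
  [8] addr=0xaa blk=21 s=1: MISS | VC [28, 9]
  [9] addr=0x29 blk=5 s=1: MISS | VC [28, 9, 21]
  [10] addr=0x4d blk=9 s=1: VC-HIT | VC [28, 5, 21]
  [11] addr=0x2f blk=5 s=1: VC-HIT | VC [28, 9, 21]

OUTCOME = VC-HIT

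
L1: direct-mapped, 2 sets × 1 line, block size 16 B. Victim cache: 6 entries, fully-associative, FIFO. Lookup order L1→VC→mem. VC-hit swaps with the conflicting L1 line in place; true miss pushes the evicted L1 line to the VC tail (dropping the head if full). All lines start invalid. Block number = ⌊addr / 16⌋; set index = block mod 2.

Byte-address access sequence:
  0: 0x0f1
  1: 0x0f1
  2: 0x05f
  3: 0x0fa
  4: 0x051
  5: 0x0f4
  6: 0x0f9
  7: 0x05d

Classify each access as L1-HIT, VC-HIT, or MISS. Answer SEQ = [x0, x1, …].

SEQ = [MISS, L1-HIT, MISS, VC-HIT, VC-HIT, VC-HIT, L1-HIT, VC-HIT]

  [0] addr=0xf1 blk=15 s=1: MISS | VC []
  [1] addr=0xf1 blk=15 s=1: L1-HIT | VC []
  [2] addr=0x5f blk=5 s=1: MISS | VC [15]
  [3] addr=0xfa blk=15 s=1: VC-HIT | VC [5]
  [4] addr=0x51 blk=5 s=1: VC-HIT | VC [15]
  [5] addr=0xf4 blk=15 s=1: VC-HIT | VC [5]
  [6] addr=0xf9 blk=15 s=1: L1-HIT | VC [5]
  [7] addr=0x5d blk=5 s=1: VC-HIT | VC [15]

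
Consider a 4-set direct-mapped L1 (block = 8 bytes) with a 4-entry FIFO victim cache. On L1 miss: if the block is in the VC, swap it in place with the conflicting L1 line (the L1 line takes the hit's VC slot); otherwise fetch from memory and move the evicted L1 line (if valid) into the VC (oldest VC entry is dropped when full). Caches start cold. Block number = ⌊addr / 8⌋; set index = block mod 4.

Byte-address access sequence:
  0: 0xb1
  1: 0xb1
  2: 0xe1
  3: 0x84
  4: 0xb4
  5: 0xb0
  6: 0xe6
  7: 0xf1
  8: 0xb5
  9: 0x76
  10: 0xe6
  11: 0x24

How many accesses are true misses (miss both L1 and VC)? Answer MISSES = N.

#0 0xb1→b22/s2 MISS; vc=[]
#1 0xb1→b22/s2 L1-HIT; vc=[]
#2 0xe1→b28/s0 MISS; vc=[]
#3 0x84→b16/s0 MISS; vc=[28]
#4 0xb4→b22/s2 L1-HIT; vc=[28]
#5 0xb0→b22/s2 L1-HIT; vc=[28]
#6 0xe6→b28/s0 VC-HIT; vc=[16]
#7 0xf1→b30/s2 MISS; vc=[16,22]
#8 0xb5→b22/s2 VC-HIT; vc=[16,30]
#9 0x76→b14/s2 MISS; vc=[16,30,22]
#10 0xe6→b28/s0 L1-HIT; vc=[16,30,22]
#11 0x24→b4/s0 MISS; vc=[16,30,22,28]

MISSES = 6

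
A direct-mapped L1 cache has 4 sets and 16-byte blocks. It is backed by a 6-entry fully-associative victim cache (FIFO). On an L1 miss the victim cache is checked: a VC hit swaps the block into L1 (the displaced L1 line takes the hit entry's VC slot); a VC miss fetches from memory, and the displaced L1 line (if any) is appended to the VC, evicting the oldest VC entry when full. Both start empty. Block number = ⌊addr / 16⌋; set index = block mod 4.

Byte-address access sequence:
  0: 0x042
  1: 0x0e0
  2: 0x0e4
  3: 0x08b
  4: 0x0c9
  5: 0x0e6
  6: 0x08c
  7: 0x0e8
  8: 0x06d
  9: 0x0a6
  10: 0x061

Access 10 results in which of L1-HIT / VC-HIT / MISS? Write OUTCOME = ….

OUTCOME = VC-HIT

0: 0x42 (blk 4, set 0) → MISS  vc=[]
1: 0xe0 (blk 14, set 2) → MISS  vc=[]
2: 0xe4 (blk 14, set 2) → L1-HIT  vc=[]
3: 0x8b (blk 8, set 0) → MISS  vc=[4]
4: 0xc9 (blk 12, set 0) → MISS  vc=[4, 8]
5: 0xe6 (blk 14, set 2) → L1-HIT  vc=[4, 8]
6: 0x8c (blk 8, set 0) → VC-HIT  vc=[4, 12]
7: 0xe8 (blk 14, set 2) → L1-HIT  vc=[4, 12]
8: 0x6d (blk 6, set 2) → MISS  vc=[4, 12, 14]
9: 0xa6 (blk 10, set 2) → MISS  vc=[4, 12, 14, 6]
10: 0x61 (blk 6, set 2) → VC-HIT  vc=[4, 12, 14, 10]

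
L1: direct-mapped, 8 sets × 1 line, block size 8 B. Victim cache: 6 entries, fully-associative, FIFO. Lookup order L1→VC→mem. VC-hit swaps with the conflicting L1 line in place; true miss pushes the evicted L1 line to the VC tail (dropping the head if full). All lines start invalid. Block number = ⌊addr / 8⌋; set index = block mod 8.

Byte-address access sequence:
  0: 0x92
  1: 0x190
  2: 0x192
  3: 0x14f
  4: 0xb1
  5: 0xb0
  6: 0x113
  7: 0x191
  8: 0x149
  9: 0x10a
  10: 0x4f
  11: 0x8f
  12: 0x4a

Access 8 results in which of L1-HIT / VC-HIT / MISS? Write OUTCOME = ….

#0 0x92→b18/s2 MISS; vc=[]
#1 0x190→b50/s2 MISS; vc=[18]
#2 0x192→b50/s2 L1-HIT; vc=[18]
#3 0x14f→b41/s1 MISS; vc=[18]
#4 0xb1→b22/s6 MISS; vc=[18]
#5 0xb0→b22/s6 L1-HIT; vc=[18]
#6 0x113→b34/s2 MISS; vc=[18,50]
#7 0x191→b50/s2 VC-HIT; vc=[18,34]
#8 0x149→b41/s1 L1-HIT; vc=[18,34]
#9 0x10a→b33/s1 MISS; vc=[18,34,41]
#10 0x4f→b9/s1 MISS; vc=[18,34,41,33]
#11 0x8f→b17/s1 MISS; vc=[18,34,41,33,9]
#12 0x4a→b9/s1 VC-HIT; vc=[18,34,41,33,17]

OUTCOME = L1-HIT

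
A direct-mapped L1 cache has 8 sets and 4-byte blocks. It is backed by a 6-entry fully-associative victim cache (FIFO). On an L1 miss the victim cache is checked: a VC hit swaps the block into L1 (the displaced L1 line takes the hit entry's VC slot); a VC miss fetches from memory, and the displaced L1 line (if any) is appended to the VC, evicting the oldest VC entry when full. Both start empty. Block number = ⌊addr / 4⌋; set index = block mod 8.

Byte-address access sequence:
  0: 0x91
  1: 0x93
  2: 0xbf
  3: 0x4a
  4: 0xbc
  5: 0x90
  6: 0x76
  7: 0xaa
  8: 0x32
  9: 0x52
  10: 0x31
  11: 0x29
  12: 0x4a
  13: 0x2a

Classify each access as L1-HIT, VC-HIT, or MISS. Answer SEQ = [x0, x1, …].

0: 0x91 (blk 36, set 4) → MISS  vc=[]
1: 0x93 (blk 36, set 4) → L1-HIT  vc=[]
2: 0xbf (blk 47, set 7) → MISS  vc=[]
3: 0x4a (blk 18, set 2) → MISS  vc=[]
4: 0xbc (blk 47, set 7) → L1-HIT  vc=[]
5: 0x90 (blk 36, set 4) → L1-HIT  vc=[]
6: 0x76 (blk 29, set 5) → MISS  vc=[]
7: 0xaa (blk 42, set 2) → MISS  vc=[18]
8: 0x32 (blk 12, set 4) → MISS  vc=[18, 36]
9: 0x52 (blk 20, set 4) → MISS  vc=[18, 36, 12]
10: 0x31 (blk 12, set 4) → VC-HIT  vc=[18, 36, 20]
11: 0x29 (blk 10, set 2) → MISS  vc=[18, 36, 20, 42]
12: 0x4a (blk 18, set 2) → VC-HIT  vc=[10, 36, 20, 42]
13: 0x2a (blk 10, set 2) → VC-HIT  vc=[18, 36, 20, 42]

SEQ = [MISS, L1-HIT, MISS, MISS, L1-HIT, L1-HIT, MISS, MISS, MISS, MISS, VC-HIT, MISS, VC-HIT, VC-HIT]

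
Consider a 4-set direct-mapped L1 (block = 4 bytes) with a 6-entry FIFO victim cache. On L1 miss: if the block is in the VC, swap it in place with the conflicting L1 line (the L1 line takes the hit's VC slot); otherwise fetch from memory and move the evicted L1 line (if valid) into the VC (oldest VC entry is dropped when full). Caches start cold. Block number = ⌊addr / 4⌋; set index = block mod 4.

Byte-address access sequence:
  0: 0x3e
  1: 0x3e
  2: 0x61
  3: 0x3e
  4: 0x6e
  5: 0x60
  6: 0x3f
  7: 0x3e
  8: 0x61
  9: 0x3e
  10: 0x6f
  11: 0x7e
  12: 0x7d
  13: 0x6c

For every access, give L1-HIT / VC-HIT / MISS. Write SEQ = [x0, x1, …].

#0 0x3e→b15/s3 MISS; vc=[]
#1 0x3e→b15/s3 L1-HIT; vc=[]
#2 0x61→b24/s0 MISS; vc=[]
#3 0x3e→b15/s3 L1-HIT; vc=[]
#4 0x6e→b27/s3 MISS; vc=[15]
#5 0x60→b24/s0 L1-HIT; vc=[15]
#6 0x3f→b15/s3 VC-HIT; vc=[27]
#7 0x3e→b15/s3 L1-HIT; vc=[27]
#8 0x61→b24/s0 L1-HIT; vc=[27]
#9 0x3e→b15/s3 L1-HIT; vc=[27]
#10 0x6f→b27/s3 VC-HIT; vc=[15]
#11 0x7e→b31/s3 MISS; vc=[15,27]
#12 0x7d→b31/s3 L1-HIT; vc=[15,27]
#13 0x6c→b27/s3 VC-HIT; vc=[15,31]

SEQ = [MISS, L1-HIT, MISS, L1-HIT, MISS, L1-HIT, VC-HIT, L1-HIT, L1-HIT, L1-HIT, VC-HIT, MISS, L1-HIT, VC-HIT]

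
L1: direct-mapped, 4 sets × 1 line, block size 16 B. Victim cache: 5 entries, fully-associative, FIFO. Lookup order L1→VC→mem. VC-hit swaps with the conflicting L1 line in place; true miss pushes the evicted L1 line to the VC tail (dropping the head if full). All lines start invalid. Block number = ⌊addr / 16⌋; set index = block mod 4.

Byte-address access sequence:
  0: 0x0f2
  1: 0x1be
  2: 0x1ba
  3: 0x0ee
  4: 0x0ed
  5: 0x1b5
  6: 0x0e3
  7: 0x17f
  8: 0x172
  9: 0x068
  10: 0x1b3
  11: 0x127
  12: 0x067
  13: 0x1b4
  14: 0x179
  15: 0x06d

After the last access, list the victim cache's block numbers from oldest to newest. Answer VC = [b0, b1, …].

0: 0xf2 (blk 15, set 3) → MISS  vc=[]
1: 0x1be (blk 27, set 3) → MISS  vc=[15]
2: 0x1ba (blk 27, set 3) → L1-HIT  vc=[15]
3: 0xee (blk 14, set 2) → MISS  vc=[15]
4: 0xed (blk 14, set 2) → L1-HIT  vc=[15]
5: 0x1b5 (blk 27, set 3) → L1-HIT  vc=[15]
6: 0xe3 (blk 14, set 2) → L1-HIT  vc=[15]
7: 0x17f (blk 23, set 3) → MISS  vc=[15, 27]
8: 0x172 (blk 23, set 3) → L1-HIT  vc=[15, 27]
9: 0x68 (blk 6, set 2) → MISS  vc=[15, 27, 14]
10: 0x1b3 (blk 27, set 3) → VC-HIT  vc=[15, 23, 14]
11: 0x127 (blk 18, set 2) → MISS  vc=[15, 23, 14, 6]
12: 0x67 (blk 6, set 2) → VC-HIT  vc=[15, 23, 14, 18]
13: 0x1b4 (blk 27, set 3) → L1-HIT  vc=[15, 23, 14, 18]
14: 0x179 (blk 23, set 3) → VC-HIT  vc=[15, 27, 14, 18]
15: 0x6d (blk 6, set 2) → L1-HIT  vc=[15, 27, 14, 18]

VC = [15, 27, 14, 18]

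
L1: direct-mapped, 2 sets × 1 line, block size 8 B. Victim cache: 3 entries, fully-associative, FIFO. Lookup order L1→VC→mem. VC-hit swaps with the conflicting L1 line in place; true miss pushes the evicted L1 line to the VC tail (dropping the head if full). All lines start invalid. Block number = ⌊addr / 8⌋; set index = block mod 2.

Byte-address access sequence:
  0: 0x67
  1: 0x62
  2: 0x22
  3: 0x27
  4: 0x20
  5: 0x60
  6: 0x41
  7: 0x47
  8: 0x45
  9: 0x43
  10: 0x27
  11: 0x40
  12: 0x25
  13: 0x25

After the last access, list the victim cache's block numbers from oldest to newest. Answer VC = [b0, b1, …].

#0 0x67→b12/s0 MISS; vc=[]
#1 0x62→b12/s0 L1-HIT; vc=[]
#2 0x22→b4/s0 MISS; vc=[12]
#3 0x27→b4/s0 L1-HIT; vc=[12]
#4 0x20→b4/s0 L1-HIT; vc=[12]
#5 0x60→b12/s0 VC-HIT; vc=[4]
#6 0x41→b8/s0 MISS; vc=[4,12]
#7 0x47→b8/s0 L1-HIT; vc=[4,12]
#8 0x45→b8/s0 L1-HIT; vc=[4,12]
#9 0x43→b8/s0 L1-HIT; vc=[4,12]
#10 0x27→b4/s0 VC-HIT; vc=[8,12]
#11 0x40→b8/s0 VC-HIT; vc=[4,12]
#12 0x25→b4/s0 VC-HIT; vc=[8,12]
#13 0x25→b4/s0 L1-HIT; vc=[8,12]

VC = [8, 12]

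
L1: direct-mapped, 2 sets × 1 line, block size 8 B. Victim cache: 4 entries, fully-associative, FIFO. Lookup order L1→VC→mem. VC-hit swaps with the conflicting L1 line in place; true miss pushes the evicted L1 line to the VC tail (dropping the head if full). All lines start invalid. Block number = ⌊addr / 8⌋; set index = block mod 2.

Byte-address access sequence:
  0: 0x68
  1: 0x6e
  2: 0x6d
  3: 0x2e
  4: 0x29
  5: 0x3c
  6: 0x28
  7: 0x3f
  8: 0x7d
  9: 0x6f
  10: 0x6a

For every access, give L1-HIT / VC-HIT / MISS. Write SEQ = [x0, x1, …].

0: 0x68 (blk 13, set 1) → MISS  vc=[]
1: 0x6e (blk 13, set 1) → L1-HIT  vc=[]
2: 0x6d (blk 13, set 1) → L1-HIT  vc=[]
3: 0x2e (blk 5, set 1) → MISS  vc=[13]
4: 0x29 (blk 5, set 1) → L1-HIT  vc=[13]
5: 0x3c (blk 7, set 1) → MISS  vc=[13, 5]
6: 0x28 (blk 5, set 1) → VC-HIT  vc=[13, 7]
7: 0x3f (blk 7, set 1) → VC-HIT  vc=[13, 5]
8: 0x7d (blk 15, set 1) → MISS  vc=[13, 5, 7]
9: 0x6f (blk 13, set 1) → VC-HIT  vc=[15, 5, 7]
10: 0x6a (blk 13, set 1) → L1-HIT  vc=[15, 5, 7]

SEQ = [MISS, L1-HIT, L1-HIT, MISS, L1-HIT, MISS, VC-HIT, VC-HIT, MISS, VC-HIT, L1-HIT]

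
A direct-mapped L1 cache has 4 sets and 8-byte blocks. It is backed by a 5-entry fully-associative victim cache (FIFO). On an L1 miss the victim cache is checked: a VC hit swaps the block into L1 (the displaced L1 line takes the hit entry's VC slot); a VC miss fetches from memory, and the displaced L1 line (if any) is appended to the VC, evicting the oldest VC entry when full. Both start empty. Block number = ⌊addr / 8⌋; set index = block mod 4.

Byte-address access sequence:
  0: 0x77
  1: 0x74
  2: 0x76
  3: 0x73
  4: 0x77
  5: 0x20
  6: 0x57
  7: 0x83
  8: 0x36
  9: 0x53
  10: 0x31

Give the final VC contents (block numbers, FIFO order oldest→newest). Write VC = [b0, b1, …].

VC = [14, 4, 10]

  [0] addr=0x77 blk=14 s=2: MISS | VC []
  [1] addr=0x74 blk=14 s=2: L1-HIT | VC []
  [2] addr=0x76 blk=14 s=2: L1-HIT | VC []
  [3] addr=0x73 blk=14 s=2: L1-HIT | VC []
  [4] addr=0x77 blk=14 s=2: L1-HIT | VC []
  [5] addr=0x20 blk=4 s=0: MISS | VC []
  [6] addr=0x57 blk=10 s=2: MISS | VC [14]
  [7] addr=0x83 blk=16 s=0: MISS | VC [14, 4]
  [8] addr=0x36 blk=6 s=2: MISS | VC [14, 4, 10]
  [9] addr=0x53 blk=10 s=2: VC-HIT | VC [14, 4, 6]
  [10] addr=0x31 blk=6 s=2: VC-HIT | VC [14, 4, 10]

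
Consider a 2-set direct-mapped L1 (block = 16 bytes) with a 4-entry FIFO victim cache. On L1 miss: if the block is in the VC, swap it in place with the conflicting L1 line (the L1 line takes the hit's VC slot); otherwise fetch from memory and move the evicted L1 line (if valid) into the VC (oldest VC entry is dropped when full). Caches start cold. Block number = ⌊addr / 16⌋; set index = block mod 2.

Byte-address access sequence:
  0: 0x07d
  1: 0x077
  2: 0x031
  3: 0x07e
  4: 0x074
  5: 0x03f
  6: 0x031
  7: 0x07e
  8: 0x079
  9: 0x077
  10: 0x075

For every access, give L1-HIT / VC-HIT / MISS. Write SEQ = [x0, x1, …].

  [0] addr=0x7d blk=7 s=1: MISS | VC []
  [1] addr=0x77 blk=7 s=1: L1-HIT | VC []
  [2] addr=0x31 blk=3 s=1: MISS | VC [7]
  [3] addr=0x7e blk=7 s=1: VC-HIT | VC [3]
  [4] addr=0x74 blk=7 s=1: L1-HIT | VC [3]
  [5] addr=0x3f blk=3 s=1: VC-HIT | VC [7]
  [6] addr=0x31 blk=3 s=1: L1-HIT | VC [7]
  [7] addr=0x7e blk=7 s=1: VC-HIT | VC [3]
  [8] addr=0x79 blk=7 s=1: L1-HIT | VC [3]
  [9] addr=0x77 blk=7 s=1: L1-HIT | VC [3]
  [10] addr=0x75 blk=7 s=1: L1-HIT | VC [3]

SEQ = [MISS, L1-HIT, MISS, VC-HIT, L1-HIT, VC-HIT, L1-HIT, VC-HIT, L1-HIT, L1-HIT, L1-HIT]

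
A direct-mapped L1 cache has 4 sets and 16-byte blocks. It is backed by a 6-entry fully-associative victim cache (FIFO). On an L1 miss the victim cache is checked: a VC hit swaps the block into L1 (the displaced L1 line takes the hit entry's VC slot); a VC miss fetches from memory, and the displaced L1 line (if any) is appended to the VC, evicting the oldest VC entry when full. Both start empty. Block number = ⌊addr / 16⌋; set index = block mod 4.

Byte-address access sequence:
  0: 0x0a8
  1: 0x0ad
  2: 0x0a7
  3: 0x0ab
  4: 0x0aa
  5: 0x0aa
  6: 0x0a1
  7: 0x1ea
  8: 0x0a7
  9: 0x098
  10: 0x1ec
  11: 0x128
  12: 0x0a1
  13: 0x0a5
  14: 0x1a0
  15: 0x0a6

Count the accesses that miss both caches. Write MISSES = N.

MISSES = 5

0: 0xa8 (blk 10, set 2) → MISS  vc=[]
1: 0xad (blk 10, set 2) → L1-HIT  vc=[]
2: 0xa7 (blk 10, set 2) → L1-HIT  vc=[]
3: 0xab (blk 10, set 2) → L1-HIT  vc=[]
4: 0xaa (blk 10, set 2) → L1-HIT  vc=[]
5: 0xaa (blk 10, set 2) → L1-HIT  vc=[]
6: 0xa1 (blk 10, set 2) → L1-HIT  vc=[]
7: 0x1ea (blk 30, set 2) → MISS  vc=[10]
8: 0xa7 (blk 10, set 2) → VC-HIT  vc=[30]
9: 0x98 (blk 9, set 1) → MISS  vc=[30]
10: 0x1ec (blk 30, set 2) → VC-HIT  vc=[10]
11: 0x128 (blk 18, set 2) → MISS  vc=[10, 30]
12: 0xa1 (blk 10, set 2) → VC-HIT  vc=[18, 30]
13: 0xa5 (blk 10, set 2) → L1-HIT  vc=[18, 30]
14: 0x1a0 (blk 26, set 2) → MISS  vc=[18, 30, 10]
15: 0xa6 (blk 10, set 2) → VC-HIT  vc=[18, 30, 26]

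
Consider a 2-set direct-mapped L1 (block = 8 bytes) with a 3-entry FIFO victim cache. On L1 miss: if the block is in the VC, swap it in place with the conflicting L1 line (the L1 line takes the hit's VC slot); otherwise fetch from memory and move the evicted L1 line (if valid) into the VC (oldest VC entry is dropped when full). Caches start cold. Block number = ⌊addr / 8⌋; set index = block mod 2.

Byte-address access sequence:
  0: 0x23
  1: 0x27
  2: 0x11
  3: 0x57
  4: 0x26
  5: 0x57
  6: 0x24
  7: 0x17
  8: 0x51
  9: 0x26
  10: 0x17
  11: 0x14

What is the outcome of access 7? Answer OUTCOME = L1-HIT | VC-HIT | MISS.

0: 0x23 (blk 4, set 0) → MISS  vc=[]
1: 0x27 (blk 4, set 0) → L1-HIT  vc=[]
2: 0x11 (blk 2, set 0) → MISS  vc=[4]
3: 0x57 (blk 10, set 0) → MISS  vc=[4, 2]
4: 0x26 (blk 4, set 0) → VC-HIT  vc=[10, 2]
5: 0x57 (blk 10, set 0) → VC-HIT  vc=[4, 2]
6: 0x24 (blk 4, set 0) → VC-HIT  vc=[10, 2]
7: 0x17 (blk 2, set 0) → VC-HIT  vc=[10, 4]
8: 0x51 (blk 10, set 0) → VC-HIT  vc=[2, 4]
9: 0x26 (blk 4, set 0) → VC-HIT  vc=[2, 10]
10: 0x17 (blk 2, set 0) → VC-HIT  vc=[4, 10]
11: 0x14 (blk 2, set 0) → L1-HIT  vc=[4, 10]

OUTCOME = VC-HIT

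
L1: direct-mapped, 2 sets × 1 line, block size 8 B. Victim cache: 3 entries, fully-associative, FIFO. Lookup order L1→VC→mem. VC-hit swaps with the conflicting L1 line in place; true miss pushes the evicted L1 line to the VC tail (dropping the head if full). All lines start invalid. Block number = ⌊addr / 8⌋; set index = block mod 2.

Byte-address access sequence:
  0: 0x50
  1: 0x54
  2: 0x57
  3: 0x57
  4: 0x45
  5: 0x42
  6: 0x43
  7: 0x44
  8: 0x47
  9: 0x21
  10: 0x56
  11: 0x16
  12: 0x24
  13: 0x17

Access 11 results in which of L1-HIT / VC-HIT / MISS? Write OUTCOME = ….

  [0] addr=0x50 blk=10 s=0: MISS | VC []
  [1] addr=0x54 blk=10 s=0: L1-HIT | VC []
  [2] addr=0x57 blk=10 s=0: L1-HIT | VC []
  [3] addr=0x57 blk=10 s=0: L1-HIT | VC []
  [4] addr=0x45 blk=8 s=0: MISS | VC [10]
  [5] addr=0x42 blk=8 s=0: L1-HIT | VC [10]
  [6] addr=0x43 blk=8 s=0: L1-HIT | VC [10]
  [7] addr=0x44 blk=8 s=0: L1-HIT | VC [10]
  [8] addr=0x47 blk=8 s=0: L1-HIT | VC [10]
  [9] addr=0x21 blk=4 s=0: MISS | VC [10, 8]
  [10] addr=0x56 blk=10 s=0: VC-HIT | VC [4, 8]
  [11] addr=0x16 blk=2 s=0: MISS | VC [4, 8, 10]
  [12] addr=0x24 blk=4 s=0: VC-HIT | VC [2, 8, 10]
  [13] addr=0x17 blk=2 s=0: VC-HIT | VC [4, 8, 10]

OUTCOME = MISS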